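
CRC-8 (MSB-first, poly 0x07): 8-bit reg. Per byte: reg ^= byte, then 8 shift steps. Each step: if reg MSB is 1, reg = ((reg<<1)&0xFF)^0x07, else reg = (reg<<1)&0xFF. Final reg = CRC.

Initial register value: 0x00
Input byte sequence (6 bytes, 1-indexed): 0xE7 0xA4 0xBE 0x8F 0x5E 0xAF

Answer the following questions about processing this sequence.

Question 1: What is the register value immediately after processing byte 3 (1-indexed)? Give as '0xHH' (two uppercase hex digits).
Answer: 0xA7

Derivation:
After byte 1 (0xE7): reg=0xBB
After byte 2 (0xA4): reg=0x5D
After byte 3 (0xBE): reg=0xA7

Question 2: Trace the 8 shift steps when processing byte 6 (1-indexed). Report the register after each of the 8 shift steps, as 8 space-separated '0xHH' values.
After byte 1 (0xE7): reg=0xBB
After byte 2 (0xA4): reg=0x5D
After byte 3 (0xBE): reg=0xA7
After byte 4 (0x8F): reg=0xD8
After byte 5 (0x5E): reg=0x9B
Register before byte 6: 0x9B
After XOR with byte 0xAF: 0x34

Answer: 0x68 0xD0 0xA7 0x49 0x92 0x23 0x46 0x8C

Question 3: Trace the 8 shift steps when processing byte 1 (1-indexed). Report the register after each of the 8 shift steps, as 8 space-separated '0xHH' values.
Register before byte 1: 0x00
After XOR with byte 0xE7: 0xE7

Answer: 0xC9 0x95 0x2D 0x5A 0xB4 0x6F 0xDE 0xBB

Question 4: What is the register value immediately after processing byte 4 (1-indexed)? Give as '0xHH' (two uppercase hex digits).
After byte 1 (0xE7): reg=0xBB
After byte 2 (0xA4): reg=0x5D
After byte 3 (0xBE): reg=0xA7
After byte 4 (0x8F): reg=0xD8

Answer: 0xD8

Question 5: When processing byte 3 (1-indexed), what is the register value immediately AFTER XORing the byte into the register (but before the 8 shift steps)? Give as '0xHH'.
Register before byte 3: 0x5D
Byte 3: 0xBE
0x5D XOR 0xBE = 0xE3

Answer: 0xE3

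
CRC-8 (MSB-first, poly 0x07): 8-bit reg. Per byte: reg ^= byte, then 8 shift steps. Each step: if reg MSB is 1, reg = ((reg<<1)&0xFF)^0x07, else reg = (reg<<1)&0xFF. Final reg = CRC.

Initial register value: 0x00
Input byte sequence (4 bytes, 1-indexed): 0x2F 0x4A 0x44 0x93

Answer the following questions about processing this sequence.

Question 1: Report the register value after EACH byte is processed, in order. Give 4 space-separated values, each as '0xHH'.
0xCD 0x9C 0x06 0xE2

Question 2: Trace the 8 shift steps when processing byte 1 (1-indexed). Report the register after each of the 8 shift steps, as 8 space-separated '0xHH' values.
Answer: 0x5E 0xBC 0x7F 0xFE 0xFB 0xF1 0xE5 0xCD

Derivation:
Register before byte 1: 0x00
After XOR with byte 0x2F: 0x2F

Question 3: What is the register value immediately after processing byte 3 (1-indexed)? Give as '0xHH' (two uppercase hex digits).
Answer: 0x06

Derivation:
After byte 1 (0x2F): reg=0xCD
After byte 2 (0x4A): reg=0x9C
After byte 3 (0x44): reg=0x06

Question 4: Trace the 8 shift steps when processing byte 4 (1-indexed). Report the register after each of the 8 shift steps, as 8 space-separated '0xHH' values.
Answer: 0x2D 0x5A 0xB4 0x6F 0xDE 0xBB 0x71 0xE2

Derivation:
After byte 1 (0x2F): reg=0xCD
After byte 2 (0x4A): reg=0x9C
After byte 3 (0x44): reg=0x06
Register before byte 4: 0x06
After XOR with byte 0x93: 0x95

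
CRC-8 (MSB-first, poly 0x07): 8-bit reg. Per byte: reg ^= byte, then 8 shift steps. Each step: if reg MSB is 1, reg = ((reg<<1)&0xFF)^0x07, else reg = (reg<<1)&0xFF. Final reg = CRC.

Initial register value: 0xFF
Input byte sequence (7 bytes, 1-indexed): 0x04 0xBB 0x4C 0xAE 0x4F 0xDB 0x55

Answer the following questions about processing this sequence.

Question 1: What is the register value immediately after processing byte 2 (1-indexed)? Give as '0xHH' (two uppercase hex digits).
After byte 1 (0x04): reg=0xEF
After byte 2 (0xBB): reg=0xAB

Answer: 0xAB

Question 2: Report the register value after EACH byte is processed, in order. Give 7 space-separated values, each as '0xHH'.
0xEF 0xAB 0xBB 0x6B 0xFC 0xF5 0x69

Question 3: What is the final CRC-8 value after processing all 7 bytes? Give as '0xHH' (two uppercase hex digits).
After byte 1 (0x04): reg=0xEF
After byte 2 (0xBB): reg=0xAB
After byte 3 (0x4C): reg=0xBB
After byte 4 (0xAE): reg=0x6B
After byte 5 (0x4F): reg=0xFC
After byte 6 (0xDB): reg=0xF5
After byte 7 (0x55): reg=0x69

Answer: 0x69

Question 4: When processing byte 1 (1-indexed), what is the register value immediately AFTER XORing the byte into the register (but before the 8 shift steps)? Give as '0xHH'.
Answer: 0xFB

Derivation:
Register before byte 1: 0xFF
Byte 1: 0x04
0xFF XOR 0x04 = 0xFB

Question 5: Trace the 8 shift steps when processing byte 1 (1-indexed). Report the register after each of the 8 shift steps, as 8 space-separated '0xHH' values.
Register before byte 1: 0xFF
After XOR with byte 0x04: 0xFB

Answer: 0xF1 0xE5 0xCD 0x9D 0x3D 0x7A 0xF4 0xEF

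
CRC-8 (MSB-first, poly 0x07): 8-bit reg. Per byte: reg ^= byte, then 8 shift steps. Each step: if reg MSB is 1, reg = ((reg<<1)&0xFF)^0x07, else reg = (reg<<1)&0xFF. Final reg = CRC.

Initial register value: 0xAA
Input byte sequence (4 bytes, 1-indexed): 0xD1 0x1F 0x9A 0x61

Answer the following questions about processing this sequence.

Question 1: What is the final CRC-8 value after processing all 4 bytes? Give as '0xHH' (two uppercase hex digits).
After byte 1 (0xD1): reg=0x66
After byte 2 (0x1F): reg=0x68
After byte 3 (0x9A): reg=0xD0
After byte 4 (0x61): reg=0x1E

Answer: 0x1E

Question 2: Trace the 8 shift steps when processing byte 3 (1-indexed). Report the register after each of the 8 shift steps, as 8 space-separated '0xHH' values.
After byte 1 (0xD1): reg=0x66
After byte 2 (0x1F): reg=0x68
Register before byte 3: 0x68
After XOR with byte 0x9A: 0xF2

Answer: 0xE3 0xC1 0x85 0x0D 0x1A 0x34 0x68 0xD0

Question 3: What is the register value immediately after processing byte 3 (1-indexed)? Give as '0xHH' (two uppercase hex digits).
Answer: 0xD0

Derivation:
After byte 1 (0xD1): reg=0x66
After byte 2 (0x1F): reg=0x68
After byte 3 (0x9A): reg=0xD0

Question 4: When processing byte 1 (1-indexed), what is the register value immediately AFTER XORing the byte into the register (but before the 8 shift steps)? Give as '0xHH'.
Register before byte 1: 0xAA
Byte 1: 0xD1
0xAA XOR 0xD1 = 0x7B

Answer: 0x7B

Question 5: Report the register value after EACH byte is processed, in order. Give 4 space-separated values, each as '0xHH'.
0x66 0x68 0xD0 0x1E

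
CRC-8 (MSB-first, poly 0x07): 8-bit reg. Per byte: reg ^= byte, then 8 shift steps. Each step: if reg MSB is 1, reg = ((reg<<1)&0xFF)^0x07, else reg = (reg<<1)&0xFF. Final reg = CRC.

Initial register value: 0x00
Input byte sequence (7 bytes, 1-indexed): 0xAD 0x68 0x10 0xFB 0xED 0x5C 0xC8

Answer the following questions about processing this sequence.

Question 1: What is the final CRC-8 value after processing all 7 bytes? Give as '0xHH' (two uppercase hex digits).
Answer: 0x0B

Derivation:
After byte 1 (0xAD): reg=0x4A
After byte 2 (0x68): reg=0xEE
After byte 3 (0x10): reg=0xF4
After byte 4 (0xFB): reg=0x2D
After byte 5 (0xED): reg=0x4E
After byte 6 (0x5C): reg=0x7E
After byte 7 (0xC8): reg=0x0B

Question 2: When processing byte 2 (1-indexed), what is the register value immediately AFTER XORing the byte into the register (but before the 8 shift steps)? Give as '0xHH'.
Register before byte 2: 0x4A
Byte 2: 0x68
0x4A XOR 0x68 = 0x22

Answer: 0x22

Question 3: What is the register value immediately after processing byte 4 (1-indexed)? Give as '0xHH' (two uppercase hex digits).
Answer: 0x2D

Derivation:
After byte 1 (0xAD): reg=0x4A
After byte 2 (0x68): reg=0xEE
After byte 3 (0x10): reg=0xF4
After byte 4 (0xFB): reg=0x2D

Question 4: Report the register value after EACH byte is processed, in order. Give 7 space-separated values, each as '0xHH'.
0x4A 0xEE 0xF4 0x2D 0x4E 0x7E 0x0B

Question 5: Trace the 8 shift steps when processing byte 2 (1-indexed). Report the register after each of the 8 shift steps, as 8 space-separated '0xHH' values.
After byte 1 (0xAD): reg=0x4A
Register before byte 2: 0x4A
After XOR with byte 0x68: 0x22

Answer: 0x44 0x88 0x17 0x2E 0x5C 0xB8 0x77 0xEE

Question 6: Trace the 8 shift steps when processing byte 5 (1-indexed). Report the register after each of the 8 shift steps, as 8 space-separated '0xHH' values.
After byte 1 (0xAD): reg=0x4A
After byte 2 (0x68): reg=0xEE
After byte 3 (0x10): reg=0xF4
After byte 4 (0xFB): reg=0x2D
Register before byte 5: 0x2D
After XOR with byte 0xED: 0xC0

Answer: 0x87 0x09 0x12 0x24 0x48 0x90 0x27 0x4E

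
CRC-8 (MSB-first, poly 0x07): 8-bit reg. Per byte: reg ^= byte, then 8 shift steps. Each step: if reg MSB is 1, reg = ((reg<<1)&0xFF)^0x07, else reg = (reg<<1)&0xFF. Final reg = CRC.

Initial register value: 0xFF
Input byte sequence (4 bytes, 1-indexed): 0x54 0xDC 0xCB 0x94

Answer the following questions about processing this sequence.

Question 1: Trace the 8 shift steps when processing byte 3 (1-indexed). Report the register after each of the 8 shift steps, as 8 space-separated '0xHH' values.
After byte 1 (0x54): reg=0x58
After byte 2 (0xDC): reg=0x95
Register before byte 3: 0x95
After XOR with byte 0xCB: 0x5E

Answer: 0xBC 0x7F 0xFE 0xFB 0xF1 0xE5 0xCD 0x9D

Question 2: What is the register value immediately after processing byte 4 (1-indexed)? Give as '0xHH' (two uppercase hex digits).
After byte 1 (0x54): reg=0x58
After byte 2 (0xDC): reg=0x95
After byte 3 (0xCB): reg=0x9D
After byte 4 (0x94): reg=0x3F

Answer: 0x3F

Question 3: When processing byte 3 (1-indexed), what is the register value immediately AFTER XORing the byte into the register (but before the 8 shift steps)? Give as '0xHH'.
Register before byte 3: 0x95
Byte 3: 0xCB
0x95 XOR 0xCB = 0x5E

Answer: 0x5E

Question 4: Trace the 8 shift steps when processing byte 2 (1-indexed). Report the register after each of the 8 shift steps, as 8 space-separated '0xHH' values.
Answer: 0x0F 0x1E 0x3C 0x78 0xF0 0xE7 0xC9 0x95

Derivation:
After byte 1 (0x54): reg=0x58
Register before byte 2: 0x58
After XOR with byte 0xDC: 0x84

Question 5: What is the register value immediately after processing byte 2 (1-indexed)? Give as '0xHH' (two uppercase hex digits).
After byte 1 (0x54): reg=0x58
After byte 2 (0xDC): reg=0x95

Answer: 0x95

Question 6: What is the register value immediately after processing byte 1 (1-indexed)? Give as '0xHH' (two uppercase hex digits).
After byte 1 (0x54): reg=0x58

Answer: 0x58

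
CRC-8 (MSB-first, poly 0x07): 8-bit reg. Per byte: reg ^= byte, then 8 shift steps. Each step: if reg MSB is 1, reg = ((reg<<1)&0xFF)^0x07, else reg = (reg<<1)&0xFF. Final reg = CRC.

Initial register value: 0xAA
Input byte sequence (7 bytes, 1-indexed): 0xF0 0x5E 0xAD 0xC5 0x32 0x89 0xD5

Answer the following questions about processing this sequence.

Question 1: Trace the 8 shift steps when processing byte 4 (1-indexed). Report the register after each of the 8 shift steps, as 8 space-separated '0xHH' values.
Answer: 0xEB 0xD1 0xA5 0x4D 0x9A 0x33 0x66 0xCC

Derivation:
After byte 1 (0xF0): reg=0x81
After byte 2 (0x5E): reg=0x13
After byte 3 (0xAD): reg=0x33
Register before byte 4: 0x33
After XOR with byte 0xC5: 0xF6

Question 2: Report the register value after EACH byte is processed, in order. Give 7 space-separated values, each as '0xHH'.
0x81 0x13 0x33 0xCC 0xF4 0x74 0x6E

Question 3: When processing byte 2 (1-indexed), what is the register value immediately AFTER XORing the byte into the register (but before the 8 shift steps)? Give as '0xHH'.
Answer: 0xDF

Derivation:
Register before byte 2: 0x81
Byte 2: 0x5E
0x81 XOR 0x5E = 0xDF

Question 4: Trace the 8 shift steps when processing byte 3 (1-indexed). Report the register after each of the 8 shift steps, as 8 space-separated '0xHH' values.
Answer: 0x7B 0xF6 0xEB 0xD1 0xA5 0x4D 0x9A 0x33

Derivation:
After byte 1 (0xF0): reg=0x81
After byte 2 (0x5E): reg=0x13
Register before byte 3: 0x13
After XOR with byte 0xAD: 0xBE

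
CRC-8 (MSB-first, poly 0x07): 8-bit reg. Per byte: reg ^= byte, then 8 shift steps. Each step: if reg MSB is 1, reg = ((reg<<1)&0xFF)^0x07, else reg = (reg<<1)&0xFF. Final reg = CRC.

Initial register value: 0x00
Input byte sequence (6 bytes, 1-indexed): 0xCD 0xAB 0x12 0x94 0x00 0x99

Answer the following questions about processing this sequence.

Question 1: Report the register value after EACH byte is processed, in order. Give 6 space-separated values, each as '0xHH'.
0x6D 0x5C 0xED 0x68 0x1F 0x9B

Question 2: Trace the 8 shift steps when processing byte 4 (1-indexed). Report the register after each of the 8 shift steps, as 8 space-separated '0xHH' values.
Answer: 0xF2 0xE3 0xC1 0x85 0x0D 0x1A 0x34 0x68

Derivation:
After byte 1 (0xCD): reg=0x6D
After byte 2 (0xAB): reg=0x5C
After byte 3 (0x12): reg=0xED
Register before byte 4: 0xED
After XOR with byte 0x94: 0x79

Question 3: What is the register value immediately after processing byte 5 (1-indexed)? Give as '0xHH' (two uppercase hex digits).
Answer: 0x1F

Derivation:
After byte 1 (0xCD): reg=0x6D
After byte 2 (0xAB): reg=0x5C
After byte 3 (0x12): reg=0xED
After byte 4 (0x94): reg=0x68
After byte 5 (0x00): reg=0x1F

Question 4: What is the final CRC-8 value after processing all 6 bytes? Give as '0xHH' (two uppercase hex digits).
After byte 1 (0xCD): reg=0x6D
After byte 2 (0xAB): reg=0x5C
After byte 3 (0x12): reg=0xED
After byte 4 (0x94): reg=0x68
After byte 5 (0x00): reg=0x1F
After byte 6 (0x99): reg=0x9B

Answer: 0x9B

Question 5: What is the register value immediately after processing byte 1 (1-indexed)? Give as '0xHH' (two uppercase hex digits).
Answer: 0x6D

Derivation:
After byte 1 (0xCD): reg=0x6D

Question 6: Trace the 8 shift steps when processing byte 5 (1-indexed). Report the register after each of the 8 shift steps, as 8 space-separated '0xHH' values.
Answer: 0xD0 0xA7 0x49 0x92 0x23 0x46 0x8C 0x1F

Derivation:
After byte 1 (0xCD): reg=0x6D
After byte 2 (0xAB): reg=0x5C
After byte 3 (0x12): reg=0xED
After byte 4 (0x94): reg=0x68
Register before byte 5: 0x68
After XOR with byte 0x00: 0x68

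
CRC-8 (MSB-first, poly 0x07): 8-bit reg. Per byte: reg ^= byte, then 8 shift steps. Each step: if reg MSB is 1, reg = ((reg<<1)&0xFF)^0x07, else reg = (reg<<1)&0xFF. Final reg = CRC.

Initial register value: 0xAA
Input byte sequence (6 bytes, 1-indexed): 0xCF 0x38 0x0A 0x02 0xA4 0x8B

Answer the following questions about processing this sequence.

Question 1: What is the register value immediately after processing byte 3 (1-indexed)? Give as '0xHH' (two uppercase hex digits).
Answer: 0x62

Derivation:
After byte 1 (0xCF): reg=0x3C
After byte 2 (0x38): reg=0x1C
After byte 3 (0x0A): reg=0x62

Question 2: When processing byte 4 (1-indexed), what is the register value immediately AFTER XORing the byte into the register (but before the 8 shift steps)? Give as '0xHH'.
Answer: 0x60

Derivation:
Register before byte 4: 0x62
Byte 4: 0x02
0x62 XOR 0x02 = 0x60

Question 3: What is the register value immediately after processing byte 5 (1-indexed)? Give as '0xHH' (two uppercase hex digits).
After byte 1 (0xCF): reg=0x3C
After byte 2 (0x38): reg=0x1C
After byte 3 (0x0A): reg=0x62
After byte 4 (0x02): reg=0x27
After byte 5 (0xA4): reg=0x80

Answer: 0x80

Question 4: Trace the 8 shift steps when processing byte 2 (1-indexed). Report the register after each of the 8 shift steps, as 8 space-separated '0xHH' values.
After byte 1 (0xCF): reg=0x3C
Register before byte 2: 0x3C
After XOR with byte 0x38: 0x04

Answer: 0x08 0x10 0x20 0x40 0x80 0x07 0x0E 0x1C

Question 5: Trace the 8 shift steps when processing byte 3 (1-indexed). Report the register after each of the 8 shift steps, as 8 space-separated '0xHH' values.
After byte 1 (0xCF): reg=0x3C
After byte 2 (0x38): reg=0x1C
Register before byte 3: 0x1C
After XOR with byte 0x0A: 0x16

Answer: 0x2C 0x58 0xB0 0x67 0xCE 0x9B 0x31 0x62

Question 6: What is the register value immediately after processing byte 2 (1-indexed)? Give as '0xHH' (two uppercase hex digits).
Answer: 0x1C

Derivation:
After byte 1 (0xCF): reg=0x3C
After byte 2 (0x38): reg=0x1C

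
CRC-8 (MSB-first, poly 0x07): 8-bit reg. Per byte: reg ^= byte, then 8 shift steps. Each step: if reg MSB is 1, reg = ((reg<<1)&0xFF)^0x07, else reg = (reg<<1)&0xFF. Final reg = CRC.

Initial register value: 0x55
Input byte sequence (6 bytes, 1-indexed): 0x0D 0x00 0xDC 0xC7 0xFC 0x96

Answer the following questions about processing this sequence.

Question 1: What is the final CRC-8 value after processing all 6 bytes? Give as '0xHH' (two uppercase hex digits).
Answer: 0x1A

Derivation:
After byte 1 (0x0D): reg=0x8F
After byte 2 (0x00): reg=0xA4
After byte 3 (0xDC): reg=0x6F
After byte 4 (0xC7): reg=0x51
After byte 5 (0xFC): reg=0x4A
After byte 6 (0x96): reg=0x1A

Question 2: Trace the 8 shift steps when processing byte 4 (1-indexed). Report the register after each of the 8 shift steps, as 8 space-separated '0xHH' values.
After byte 1 (0x0D): reg=0x8F
After byte 2 (0x00): reg=0xA4
After byte 3 (0xDC): reg=0x6F
Register before byte 4: 0x6F
After XOR with byte 0xC7: 0xA8

Answer: 0x57 0xAE 0x5B 0xB6 0x6B 0xD6 0xAB 0x51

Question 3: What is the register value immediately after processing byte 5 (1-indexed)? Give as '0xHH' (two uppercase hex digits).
After byte 1 (0x0D): reg=0x8F
After byte 2 (0x00): reg=0xA4
After byte 3 (0xDC): reg=0x6F
After byte 4 (0xC7): reg=0x51
After byte 5 (0xFC): reg=0x4A

Answer: 0x4A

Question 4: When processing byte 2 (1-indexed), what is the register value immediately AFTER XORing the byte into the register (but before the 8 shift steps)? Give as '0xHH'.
Register before byte 2: 0x8F
Byte 2: 0x00
0x8F XOR 0x00 = 0x8F

Answer: 0x8F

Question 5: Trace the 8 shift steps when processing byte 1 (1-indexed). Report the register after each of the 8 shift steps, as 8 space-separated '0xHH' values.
Register before byte 1: 0x55
After XOR with byte 0x0D: 0x58

Answer: 0xB0 0x67 0xCE 0x9B 0x31 0x62 0xC4 0x8F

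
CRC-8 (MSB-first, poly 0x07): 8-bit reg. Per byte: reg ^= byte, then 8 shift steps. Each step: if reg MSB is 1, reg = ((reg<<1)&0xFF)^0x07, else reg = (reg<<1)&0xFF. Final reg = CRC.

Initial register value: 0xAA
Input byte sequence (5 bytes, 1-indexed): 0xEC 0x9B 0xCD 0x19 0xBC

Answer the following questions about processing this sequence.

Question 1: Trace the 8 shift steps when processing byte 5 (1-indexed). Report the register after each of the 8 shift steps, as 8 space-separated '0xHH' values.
After byte 1 (0xEC): reg=0xD5
After byte 2 (0x9B): reg=0xED
After byte 3 (0xCD): reg=0xE0
After byte 4 (0x19): reg=0xE1
Register before byte 5: 0xE1
After XOR with byte 0xBC: 0x5D

Answer: 0xBA 0x73 0xE6 0xCB 0x91 0x25 0x4A 0x94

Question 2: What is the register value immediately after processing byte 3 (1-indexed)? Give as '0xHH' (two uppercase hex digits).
Answer: 0xE0

Derivation:
After byte 1 (0xEC): reg=0xD5
After byte 2 (0x9B): reg=0xED
After byte 3 (0xCD): reg=0xE0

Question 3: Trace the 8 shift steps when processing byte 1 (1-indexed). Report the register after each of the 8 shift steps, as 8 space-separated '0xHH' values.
Answer: 0x8C 0x1F 0x3E 0x7C 0xF8 0xF7 0xE9 0xD5

Derivation:
Register before byte 1: 0xAA
After XOR with byte 0xEC: 0x46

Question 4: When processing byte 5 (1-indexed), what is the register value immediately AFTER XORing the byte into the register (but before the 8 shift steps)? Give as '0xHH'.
Answer: 0x5D

Derivation:
Register before byte 5: 0xE1
Byte 5: 0xBC
0xE1 XOR 0xBC = 0x5D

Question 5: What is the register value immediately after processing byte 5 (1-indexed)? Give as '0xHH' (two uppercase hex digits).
Answer: 0x94

Derivation:
After byte 1 (0xEC): reg=0xD5
After byte 2 (0x9B): reg=0xED
After byte 3 (0xCD): reg=0xE0
After byte 4 (0x19): reg=0xE1
After byte 5 (0xBC): reg=0x94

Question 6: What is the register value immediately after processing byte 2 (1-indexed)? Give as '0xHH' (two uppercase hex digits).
Answer: 0xED

Derivation:
After byte 1 (0xEC): reg=0xD5
After byte 2 (0x9B): reg=0xED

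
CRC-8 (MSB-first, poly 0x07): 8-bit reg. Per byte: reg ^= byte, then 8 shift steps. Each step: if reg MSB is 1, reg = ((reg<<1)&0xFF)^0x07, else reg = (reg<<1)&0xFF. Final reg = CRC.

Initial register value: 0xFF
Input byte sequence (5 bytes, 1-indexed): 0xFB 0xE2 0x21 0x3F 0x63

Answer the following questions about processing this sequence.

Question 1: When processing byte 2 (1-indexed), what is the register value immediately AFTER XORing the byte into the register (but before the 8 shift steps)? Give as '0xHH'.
Register before byte 2: 0x1C
Byte 2: 0xE2
0x1C XOR 0xE2 = 0xFE

Answer: 0xFE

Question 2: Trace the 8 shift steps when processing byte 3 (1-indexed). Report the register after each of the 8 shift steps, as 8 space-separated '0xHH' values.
After byte 1 (0xFB): reg=0x1C
After byte 2 (0xE2): reg=0xF4
Register before byte 3: 0xF4
After XOR with byte 0x21: 0xD5

Answer: 0xAD 0x5D 0xBA 0x73 0xE6 0xCB 0x91 0x25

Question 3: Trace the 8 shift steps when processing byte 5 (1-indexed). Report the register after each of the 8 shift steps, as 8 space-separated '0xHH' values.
Answer: 0x4A 0x94 0x2F 0x5E 0xBC 0x7F 0xFE 0xFB

Derivation:
After byte 1 (0xFB): reg=0x1C
After byte 2 (0xE2): reg=0xF4
After byte 3 (0x21): reg=0x25
After byte 4 (0x3F): reg=0x46
Register before byte 5: 0x46
After XOR with byte 0x63: 0x25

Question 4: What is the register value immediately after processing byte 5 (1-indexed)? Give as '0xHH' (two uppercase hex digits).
Answer: 0xFB

Derivation:
After byte 1 (0xFB): reg=0x1C
After byte 2 (0xE2): reg=0xF4
After byte 3 (0x21): reg=0x25
After byte 4 (0x3F): reg=0x46
After byte 5 (0x63): reg=0xFB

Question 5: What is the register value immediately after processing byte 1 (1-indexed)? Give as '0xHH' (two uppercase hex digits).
After byte 1 (0xFB): reg=0x1C

Answer: 0x1C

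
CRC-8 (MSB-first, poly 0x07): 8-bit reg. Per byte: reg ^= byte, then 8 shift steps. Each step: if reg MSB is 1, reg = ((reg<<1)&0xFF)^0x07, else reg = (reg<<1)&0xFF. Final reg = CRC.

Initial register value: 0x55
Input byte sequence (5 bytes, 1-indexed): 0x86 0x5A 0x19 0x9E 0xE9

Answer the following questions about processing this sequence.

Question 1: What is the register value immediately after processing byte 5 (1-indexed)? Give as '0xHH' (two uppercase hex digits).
Answer: 0x95

Derivation:
After byte 1 (0x86): reg=0x37
After byte 2 (0x5A): reg=0x04
After byte 3 (0x19): reg=0x53
After byte 4 (0x9E): reg=0x6D
After byte 5 (0xE9): reg=0x95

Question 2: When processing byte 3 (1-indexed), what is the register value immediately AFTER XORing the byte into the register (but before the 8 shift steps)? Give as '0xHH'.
Register before byte 3: 0x04
Byte 3: 0x19
0x04 XOR 0x19 = 0x1D

Answer: 0x1D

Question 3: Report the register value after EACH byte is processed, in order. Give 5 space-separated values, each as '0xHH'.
0x37 0x04 0x53 0x6D 0x95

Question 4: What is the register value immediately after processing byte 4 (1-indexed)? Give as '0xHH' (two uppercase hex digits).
After byte 1 (0x86): reg=0x37
After byte 2 (0x5A): reg=0x04
After byte 3 (0x19): reg=0x53
After byte 4 (0x9E): reg=0x6D

Answer: 0x6D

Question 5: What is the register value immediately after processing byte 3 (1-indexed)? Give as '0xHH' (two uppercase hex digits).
Answer: 0x53

Derivation:
After byte 1 (0x86): reg=0x37
After byte 2 (0x5A): reg=0x04
After byte 3 (0x19): reg=0x53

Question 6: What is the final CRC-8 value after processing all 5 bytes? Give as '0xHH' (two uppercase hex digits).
After byte 1 (0x86): reg=0x37
After byte 2 (0x5A): reg=0x04
After byte 3 (0x19): reg=0x53
After byte 4 (0x9E): reg=0x6D
After byte 5 (0xE9): reg=0x95

Answer: 0x95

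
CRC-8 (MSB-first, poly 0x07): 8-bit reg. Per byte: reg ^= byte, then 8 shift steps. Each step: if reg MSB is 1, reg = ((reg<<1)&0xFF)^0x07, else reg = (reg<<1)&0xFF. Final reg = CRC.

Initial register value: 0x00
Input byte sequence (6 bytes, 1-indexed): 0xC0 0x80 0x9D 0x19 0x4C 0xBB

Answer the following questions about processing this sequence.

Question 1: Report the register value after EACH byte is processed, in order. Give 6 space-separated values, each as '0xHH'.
0x4E 0x64 0xE1 0xE6 0x5F 0xB2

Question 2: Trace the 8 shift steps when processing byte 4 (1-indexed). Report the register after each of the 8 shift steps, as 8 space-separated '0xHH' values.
After byte 1 (0xC0): reg=0x4E
After byte 2 (0x80): reg=0x64
After byte 3 (0x9D): reg=0xE1
Register before byte 4: 0xE1
After XOR with byte 0x19: 0xF8

Answer: 0xF7 0xE9 0xD5 0xAD 0x5D 0xBA 0x73 0xE6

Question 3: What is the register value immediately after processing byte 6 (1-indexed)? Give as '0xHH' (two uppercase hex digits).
Answer: 0xB2

Derivation:
After byte 1 (0xC0): reg=0x4E
After byte 2 (0x80): reg=0x64
After byte 3 (0x9D): reg=0xE1
After byte 4 (0x19): reg=0xE6
After byte 5 (0x4C): reg=0x5F
After byte 6 (0xBB): reg=0xB2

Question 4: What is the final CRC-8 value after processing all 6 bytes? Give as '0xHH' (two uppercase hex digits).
After byte 1 (0xC0): reg=0x4E
After byte 2 (0x80): reg=0x64
After byte 3 (0x9D): reg=0xE1
After byte 4 (0x19): reg=0xE6
After byte 5 (0x4C): reg=0x5F
After byte 6 (0xBB): reg=0xB2

Answer: 0xB2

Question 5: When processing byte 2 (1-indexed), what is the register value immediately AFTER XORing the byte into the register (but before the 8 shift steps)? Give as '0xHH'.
Register before byte 2: 0x4E
Byte 2: 0x80
0x4E XOR 0x80 = 0xCE

Answer: 0xCE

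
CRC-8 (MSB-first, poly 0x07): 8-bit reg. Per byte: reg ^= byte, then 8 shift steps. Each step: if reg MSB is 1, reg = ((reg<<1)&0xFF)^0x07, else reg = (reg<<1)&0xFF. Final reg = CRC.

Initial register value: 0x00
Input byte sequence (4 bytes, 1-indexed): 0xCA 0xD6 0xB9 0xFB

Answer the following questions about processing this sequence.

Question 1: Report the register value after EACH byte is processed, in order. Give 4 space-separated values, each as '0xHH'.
0x78 0x43 0xE8 0x79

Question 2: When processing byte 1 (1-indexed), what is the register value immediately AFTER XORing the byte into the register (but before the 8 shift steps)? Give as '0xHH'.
Answer: 0xCA

Derivation:
Register before byte 1: 0x00
Byte 1: 0xCA
0x00 XOR 0xCA = 0xCA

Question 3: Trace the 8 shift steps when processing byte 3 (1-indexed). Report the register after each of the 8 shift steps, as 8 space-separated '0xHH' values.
Answer: 0xF3 0xE1 0xC5 0x8D 0x1D 0x3A 0x74 0xE8

Derivation:
After byte 1 (0xCA): reg=0x78
After byte 2 (0xD6): reg=0x43
Register before byte 3: 0x43
After XOR with byte 0xB9: 0xFA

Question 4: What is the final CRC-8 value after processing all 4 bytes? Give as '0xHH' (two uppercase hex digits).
After byte 1 (0xCA): reg=0x78
After byte 2 (0xD6): reg=0x43
After byte 3 (0xB9): reg=0xE8
After byte 4 (0xFB): reg=0x79

Answer: 0x79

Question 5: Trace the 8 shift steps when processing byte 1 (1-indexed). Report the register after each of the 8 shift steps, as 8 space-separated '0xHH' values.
Register before byte 1: 0x00
After XOR with byte 0xCA: 0xCA

Answer: 0x93 0x21 0x42 0x84 0x0F 0x1E 0x3C 0x78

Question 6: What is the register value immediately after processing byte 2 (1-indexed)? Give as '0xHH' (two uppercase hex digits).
Answer: 0x43

Derivation:
After byte 1 (0xCA): reg=0x78
After byte 2 (0xD6): reg=0x43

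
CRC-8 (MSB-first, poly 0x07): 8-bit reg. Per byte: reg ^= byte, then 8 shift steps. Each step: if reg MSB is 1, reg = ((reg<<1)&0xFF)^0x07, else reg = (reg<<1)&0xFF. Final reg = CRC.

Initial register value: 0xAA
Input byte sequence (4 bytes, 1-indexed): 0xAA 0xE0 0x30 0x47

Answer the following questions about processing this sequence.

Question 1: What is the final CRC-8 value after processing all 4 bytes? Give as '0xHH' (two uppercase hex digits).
Answer: 0xE5

Derivation:
After byte 1 (0xAA): reg=0x00
After byte 2 (0xE0): reg=0xAE
After byte 3 (0x30): reg=0xD3
After byte 4 (0x47): reg=0xE5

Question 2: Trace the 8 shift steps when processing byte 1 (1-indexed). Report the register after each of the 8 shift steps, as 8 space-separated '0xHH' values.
Register before byte 1: 0xAA
After XOR with byte 0xAA: 0x00

Answer: 0x00 0x00 0x00 0x00 0x00 0x00 0x00 0x00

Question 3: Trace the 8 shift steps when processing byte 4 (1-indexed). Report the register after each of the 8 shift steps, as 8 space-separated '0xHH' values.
Answer: 0x2F 0x5E 0xBC 0x7F 0xFE 0xFB 0xF1 0xE5

Derivation:
After byte 1 (0xAA): reg=0x00
After byte 2 (0xE0): reg=0xAE
After byte 3 (0x30): reg=0xD3
Register before byte 4: 0xD3
After XOR with byte 0x47: 0x94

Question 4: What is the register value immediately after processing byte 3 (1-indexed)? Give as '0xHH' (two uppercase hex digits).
Answer: 0xD3

Derivation:
After byte 1 (0xAA): reg=0x00
After byte 2 (0xE0): reg=0xAE
After byte 3 (0x30): reg=0xD3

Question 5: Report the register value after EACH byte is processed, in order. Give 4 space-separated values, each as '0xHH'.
0x00 0xAE 0xD3 0xE5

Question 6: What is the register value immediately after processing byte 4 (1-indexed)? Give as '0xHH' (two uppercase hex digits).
After byte 1 (0xAA): reg=0x00
After byte 2 (0xE0): reg=0xAE
After byte 3 (0x30): reg=0xD3
After byte 4 (0x47): reg=0xE5

Answer: 0xE5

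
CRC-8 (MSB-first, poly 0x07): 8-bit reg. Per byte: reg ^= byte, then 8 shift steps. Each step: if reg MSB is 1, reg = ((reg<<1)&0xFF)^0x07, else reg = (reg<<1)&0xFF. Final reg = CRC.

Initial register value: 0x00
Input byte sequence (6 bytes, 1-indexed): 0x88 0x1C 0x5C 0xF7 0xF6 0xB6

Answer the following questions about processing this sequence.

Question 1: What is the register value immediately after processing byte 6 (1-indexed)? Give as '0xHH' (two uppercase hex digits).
After byte 1 (0x88): reg=0xB1
After byte 2 (0x1C): reg=0x4A
After byte 3 (0x5C): reg=0x62
After byte 4 (0xF7): reg=0xE2
After byte 5 (0xF6): reg=0x6C
After byte 6 (0xB6): reg=0x08

Answer: 0x08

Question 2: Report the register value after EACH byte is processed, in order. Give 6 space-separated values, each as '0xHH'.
0xB1 0x4A 0x62 0xE2 0x6C 0x08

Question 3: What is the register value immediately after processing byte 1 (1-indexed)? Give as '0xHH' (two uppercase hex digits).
After byte 1 (0x88): reg=0xB1

Answer: 0xB1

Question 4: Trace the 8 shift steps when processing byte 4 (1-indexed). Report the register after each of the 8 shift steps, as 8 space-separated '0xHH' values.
Answer: 0x2D 0x5A 0xB4 0x6F 0xDE 0xBB 0x71 0xE2

Derivation:
After byte 1 (0x88): reg=0xB1
After byte 2 (0x1C): reg=0x4A
After byte 3 (0x5C): reg=0x62
Register before byte 4: 0x62
After XOR with byte 0xF7: 0x95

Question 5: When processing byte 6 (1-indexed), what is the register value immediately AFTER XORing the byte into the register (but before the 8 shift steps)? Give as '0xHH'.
Answer: 0xDA

Derivation:
Register before byte 6: 0x6C
Byte 6: 0xB6
0x6C XOR 0xB6 = 0xDA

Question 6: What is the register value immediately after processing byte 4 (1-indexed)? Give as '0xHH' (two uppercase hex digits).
After byte 1 (0x88): reg=0xB1
After byte 2 (0x1C): reg=0x4A
After byte 3 (0x5C): reg=0x62
After byte 4 (0xF7): reg=0xE2

Answer: 0xE2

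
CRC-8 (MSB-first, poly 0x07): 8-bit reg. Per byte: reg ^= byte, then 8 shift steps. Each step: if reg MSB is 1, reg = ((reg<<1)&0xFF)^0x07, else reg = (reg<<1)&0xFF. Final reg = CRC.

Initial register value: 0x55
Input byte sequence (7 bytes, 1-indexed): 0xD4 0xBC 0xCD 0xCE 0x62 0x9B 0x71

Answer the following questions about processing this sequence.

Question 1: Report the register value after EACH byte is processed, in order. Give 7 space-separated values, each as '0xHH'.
0x8E 0x9E 0xBE 0x57 0x8B 0x70 0x07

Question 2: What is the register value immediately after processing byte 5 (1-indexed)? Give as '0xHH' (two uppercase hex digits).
Answer: 0x8B

Derivation:
After byte 1 (0xD4): reg=0x8E
After byte 2 (0xBC): reg=0x9E
After byte 3 (0xCD): reg=0xBE
After byte 4 (0xCE): reg=0x57
After byte 5 (0x62): reg=0x8B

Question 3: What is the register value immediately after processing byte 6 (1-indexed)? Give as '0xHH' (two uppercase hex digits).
After byte 1 (0xD4): reg=0x8E
After byte 2 (0xBC): reg=0x9E
After byte 3 (0xCD): reg=0xBE
After byte 4 (0xCE): reg=0x57
After byte 5 (0x62): reg=0x8B
After byte 6 (0x9B): reg=0x70

Answer: 0x70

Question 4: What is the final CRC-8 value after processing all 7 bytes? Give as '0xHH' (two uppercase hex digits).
Answer: 0x07

Derivation:
After byte 1 (0xD4): reg=0x8E
After byte 2 (0xBC): reg=0x9E
After byte 3 (0xCD): reg=0xBE
After byte 4 (0xCE): reg=0x57
After byte 5 (0x62): reg=0x8B
After byte 6 (0x9B): reg=0x70
After byte 7 (0x71): reg=0x07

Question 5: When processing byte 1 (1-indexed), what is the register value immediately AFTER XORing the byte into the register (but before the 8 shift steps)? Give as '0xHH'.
Answer: 0x81

Derivation:
Register before byte 1: 0x55
Byte 1: 0xD4
0x55 XOR 0xD4 = 0x81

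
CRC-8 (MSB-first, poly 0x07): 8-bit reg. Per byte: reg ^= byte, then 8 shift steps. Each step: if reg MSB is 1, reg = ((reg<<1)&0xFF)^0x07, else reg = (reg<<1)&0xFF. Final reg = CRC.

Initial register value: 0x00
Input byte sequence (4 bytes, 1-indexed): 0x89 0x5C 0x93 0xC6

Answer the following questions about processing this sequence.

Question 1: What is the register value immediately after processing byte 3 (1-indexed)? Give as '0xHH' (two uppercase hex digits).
Answer: 0x31

Derivation:
After byte 1 (0x89): reg=0xB6
After byte 2 (0x5C): reg=0x98
After byte 3 (0x93): reg=0x31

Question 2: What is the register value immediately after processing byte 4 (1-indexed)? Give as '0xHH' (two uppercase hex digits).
After byte 1 (0x89): reg=0xB6
After byte 2 (0x5C): reg=0x98
After byte 3 (0x93): reg=0x31
After byte 4 (0xC6): reg=0xCB

Answer: 0xCB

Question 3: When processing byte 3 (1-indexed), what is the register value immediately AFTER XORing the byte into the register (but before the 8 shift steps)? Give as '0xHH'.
Register before byte 3: 0x98
Byte 3: 0x93
0x98 XOR 0x93 = 0x0B

Answer: 0x0B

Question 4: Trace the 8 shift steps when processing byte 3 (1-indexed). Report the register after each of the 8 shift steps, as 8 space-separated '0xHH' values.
Answer: 0x16 0x2C 0x58 0xB0 0x67 0xCE 0x9B 0x31

Derivation:
After byte 1 (0x89): reg=0xB6
After byte 2 (0x5C): reg=0x98
Register before byte 3: 0x98
After XOR with byte 0x93: 0x0B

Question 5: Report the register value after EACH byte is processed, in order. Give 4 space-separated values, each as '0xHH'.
0xB6 0x98 0x31 0xCB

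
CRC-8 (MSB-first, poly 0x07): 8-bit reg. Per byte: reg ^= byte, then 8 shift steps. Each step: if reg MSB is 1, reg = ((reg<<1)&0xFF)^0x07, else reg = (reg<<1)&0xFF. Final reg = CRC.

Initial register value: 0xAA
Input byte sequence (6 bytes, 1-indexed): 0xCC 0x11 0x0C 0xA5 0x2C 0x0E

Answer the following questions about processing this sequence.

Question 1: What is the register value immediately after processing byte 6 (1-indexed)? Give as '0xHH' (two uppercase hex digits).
Answer: 0xF3

Derivation:
After byte 1 (0xCC): reg=0x35
After byte 2 (0x11): reg=0xFC
After byte 3 (0x0C): reg=0xDE
After byte 4 (0xA5): reg=0x66
After byte 5 (0x2C): reg=0xF1
After byte 6 (0x0E): reg=0xF3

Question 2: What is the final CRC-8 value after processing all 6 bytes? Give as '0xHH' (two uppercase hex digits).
After byte 1 (0xCC): reg=0x35
After byte 2 (0x11): reg=0xFC
After byte 3 (0x0C): reg=0xDE
After byte 4 (0xA5): reg=0x66
After byte 5 (0x2C): reg=0xF1
After byte 6 (0x0E): reg=0xF3

Answer: 0xF3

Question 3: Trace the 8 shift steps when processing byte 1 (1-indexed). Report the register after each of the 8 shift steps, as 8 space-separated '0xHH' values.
Register before byte 1: 0xAA
After XOR with byte 0xCC: 0x66

Answer: 0xCC 0x9F 0x39 0x72 0xE4 0xCF 0x99 0x35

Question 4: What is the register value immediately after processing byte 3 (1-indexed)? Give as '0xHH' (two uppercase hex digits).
After byte 1 (0xCC): reg=0x35
After byte 2 (0x11): reg=0xFC
After byte 3 (0x0C): reg=0xDE

Answer: 0xDE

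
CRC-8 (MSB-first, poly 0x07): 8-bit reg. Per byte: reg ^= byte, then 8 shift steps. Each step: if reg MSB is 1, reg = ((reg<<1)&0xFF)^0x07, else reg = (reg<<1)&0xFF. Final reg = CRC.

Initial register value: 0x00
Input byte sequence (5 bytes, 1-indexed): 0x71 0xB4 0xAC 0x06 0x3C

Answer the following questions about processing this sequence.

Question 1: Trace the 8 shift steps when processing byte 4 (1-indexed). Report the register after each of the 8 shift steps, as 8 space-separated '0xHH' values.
After byte 1 (0x71): reg=0x50
After byte 2 (0xB4): reg=0xB2
After byte 3 (0xAC): reg=0x5A
Register before byte 4: 0x5A
After XOR with byte 0x06: 0x5C

Answer: 0xB8 0x77 0xEE 0xDB 0xB1 0x65 0xCA 0x93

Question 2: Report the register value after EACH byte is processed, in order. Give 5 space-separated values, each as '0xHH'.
0x50 0xB2 0x5A 0x93 0x44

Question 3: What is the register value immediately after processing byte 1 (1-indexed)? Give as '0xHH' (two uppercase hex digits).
After byte 1 (0x71): reg=0x50

Answer: 0x50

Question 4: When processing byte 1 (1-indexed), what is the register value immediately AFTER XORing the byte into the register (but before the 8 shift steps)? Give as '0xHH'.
Register before byte 1: 0x00
Byte 1: 0x71
0x00 XOR 0x71 = 0x71

Answer: 0x71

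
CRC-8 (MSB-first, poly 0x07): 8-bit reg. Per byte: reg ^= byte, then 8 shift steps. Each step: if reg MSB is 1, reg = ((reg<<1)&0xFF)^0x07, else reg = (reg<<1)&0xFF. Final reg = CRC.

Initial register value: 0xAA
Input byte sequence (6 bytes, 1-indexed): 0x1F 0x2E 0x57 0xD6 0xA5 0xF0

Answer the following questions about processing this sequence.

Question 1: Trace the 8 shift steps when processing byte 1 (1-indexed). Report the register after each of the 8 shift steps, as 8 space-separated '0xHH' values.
Answer: 0x6D 0xDA 0xB3 0x61 0xC2 0x83 0x01 0x02

Derivation:
Register before byte 1: 0xAA
After XOR with byte 0x1F: 0xB5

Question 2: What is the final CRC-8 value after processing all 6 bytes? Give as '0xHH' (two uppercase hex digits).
Answer: 0xB9

Derivation:
After byte 1 (0x1F): reg=0x02
After byte 2 (0x2E): reg=0xC4
After byte 3 (0x57): reg=0xF0
After byte 4 (0xD6): reg=0xF2
After byte 5 (0xA5): reg=0xA2
After byte 6 (0xF0): reg=0xB9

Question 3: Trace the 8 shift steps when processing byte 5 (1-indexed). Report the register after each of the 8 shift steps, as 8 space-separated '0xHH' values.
Answer: 0xAE 0x5B 0xB6 0x6B 0xD6 0xAB 0x51 0xA2

Derivation:
After byte 1 (0x1F): reg=0x02
After byte 2 (0x2E): reg=0xC4
After byte 3 (0x57): reg=0xF0
After byte 4 (0xD6): reg=0xF2
Register before byte 5: 0xF2
After XOR with byte 0xA5: 0x57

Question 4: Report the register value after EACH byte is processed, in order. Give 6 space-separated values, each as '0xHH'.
0x02 0xC4 0xF0 0xF2 0xA2 0xB9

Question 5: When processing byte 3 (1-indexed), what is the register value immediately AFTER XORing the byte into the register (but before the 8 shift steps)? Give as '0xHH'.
Register before byte 3: 0xC4
Byte 3: 0x57
0xC4 XOR 0x57 = 0x93

Answer: 0x93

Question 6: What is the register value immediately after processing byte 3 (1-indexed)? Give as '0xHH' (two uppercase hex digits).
Answer: 0xF0

Derivation:
After byte 1 (0x1F): reg=0x02
After byte 2 (0x2E): reg=0xC4
After byte 3 (0x57): reg=0xF0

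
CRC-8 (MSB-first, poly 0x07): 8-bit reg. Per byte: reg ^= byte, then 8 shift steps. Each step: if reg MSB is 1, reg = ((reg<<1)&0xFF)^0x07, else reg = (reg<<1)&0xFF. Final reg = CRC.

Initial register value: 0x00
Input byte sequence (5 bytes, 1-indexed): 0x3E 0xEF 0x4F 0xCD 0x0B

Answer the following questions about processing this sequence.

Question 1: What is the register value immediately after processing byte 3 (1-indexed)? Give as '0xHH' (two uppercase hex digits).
Answer: 0xA7

Derivation:
After byte 1 (0x3E): reg=0xBA
After byte 2 (0xEF): reg=0xAC
After byte 3 (0x4F): reg=0xA7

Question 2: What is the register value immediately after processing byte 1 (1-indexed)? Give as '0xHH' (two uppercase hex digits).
Answer: 0xBA

Derivation:
After byte 1 (0x3E): reg=0xBA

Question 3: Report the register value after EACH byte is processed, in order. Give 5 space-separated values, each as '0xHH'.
0xBA 0xAC 0xA7 0x11 0x46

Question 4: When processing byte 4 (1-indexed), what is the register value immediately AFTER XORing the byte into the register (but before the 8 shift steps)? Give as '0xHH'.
Answer: 0x6A

Derivation:
Register before byte 4: 0xA7
Byte 4: 0xCD
0xA7 XOR 0xCD = 0x6A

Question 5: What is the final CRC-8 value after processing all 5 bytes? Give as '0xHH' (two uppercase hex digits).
Answer: 0x46

Derivation:
After byte 1 (0x3E): reg=0xBA
After byte 2 (0xEF): reg=0xAC
After byte 3 (0x4F): reg=0xA7
After byte 4 (0xCD): reg=0x11
After byte 5 (0x0B): reg=0x46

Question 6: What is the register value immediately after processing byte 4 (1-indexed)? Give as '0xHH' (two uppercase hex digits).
Answer: 0x11

Derivation:
After byte 1 (0x3E): reg=0xBA
After byte 2 (0xEF): reg=0xAC
After byte 3 (0x4F): reg=0xA7
After byte 4 (0xCD): reg=0x11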